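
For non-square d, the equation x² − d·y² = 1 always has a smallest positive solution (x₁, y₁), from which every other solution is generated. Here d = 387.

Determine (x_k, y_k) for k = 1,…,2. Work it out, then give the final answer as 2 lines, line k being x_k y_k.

[19; 1,2,19,2,1,38] for √387; ℓ=6 ⇒ convergent index 5
i=0: a=19 ⇒ p=19, q=1
…
i=4: a=2 ⇒ p=2341, q=119
i=5: a=1 ⇒ p=3482, q=177
→ (3482, 177).  Check: 3482²=12124324, 387·177²=12124323, difference 1.
n=2: (3482,177)∘(3482,177) = (3482·3482+387·177·177, 3482·177+177·3482) = (24248647,1232628)

3482 177
24248647 1232628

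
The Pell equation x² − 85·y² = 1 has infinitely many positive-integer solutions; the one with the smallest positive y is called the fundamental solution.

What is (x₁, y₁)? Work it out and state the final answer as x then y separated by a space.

[9; 4,1,1,4,18] for √85; ℓ=5 ⇒ convergent index 9
step 0: (9, 1)  from 9·(1,0) + (0,1)
…
step 2: (46, 5)  from 1·(37,4) + (9,1)
…
step 4: (378, 41)  from 4·(83,9) + (46,5)
…
step 8: (62739, 6805)  from 1·(34813,3776) + (27926,3029)
step 9: (285769, 30996)  from 4·(62739,6805) + (34813,3776)
fundamental: x₁=285769, y₁=30996  (since 81663921361 − 85·960752016 = 1)

285769 30996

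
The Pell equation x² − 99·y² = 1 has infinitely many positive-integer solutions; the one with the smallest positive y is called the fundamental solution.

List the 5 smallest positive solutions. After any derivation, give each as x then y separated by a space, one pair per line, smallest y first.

10 1
199 20
3970 399
79201 7960
1580050 158801

√99 = [9; 1,18, …], period ℓ=2 (even) → k=1
k=0  a_k=9  p_k/q_k = 9/1
k=1  a_k=1  p_k/q_k = 10/1
(x₁, y₁) = (10, 1);  10² − 99·1² = 1 ✓
n=2: (10,1)∘(10,1) = (10·10+99·1·1, 10·1+1·10) = (199,20)
n=3: (199,20)∘(10,1) = (10·199+99·1·20, 10·20+1·199) = (3970,399)
n=4: (3970,399)∘(10,1) = (10·3970+99·1·399, 10·399+1·3970) = (79201,7960)
n=5: (79201,7960)∘(10,1) = (10·79201+99·1·7960, 10·7960+1·79201) = (1580050,158801)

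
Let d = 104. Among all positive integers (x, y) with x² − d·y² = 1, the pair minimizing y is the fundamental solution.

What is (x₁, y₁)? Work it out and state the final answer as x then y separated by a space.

51 5

√104 = [10; 5,20, …], period ℓ=2 (even) → k=1
i=0: a=10 ⇒ p=10, q=1
i=1: a=5 ⇒ p=51, q=5
fundamental: x₁=51, y₁=5  (since 2601 − 104·25 = 1)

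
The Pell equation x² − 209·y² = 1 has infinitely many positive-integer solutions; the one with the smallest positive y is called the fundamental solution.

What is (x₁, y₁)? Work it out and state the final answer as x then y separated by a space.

√209 = [14; 2,5,3,2,3,5,2,28, …], period ℓ=8 (even) → k=7
i=0: a=14 ⇒ p=14, q=1
i=1: a=2 ⇒ p=29, q=2
i=2: a=5 ⇒ p=159, q=11
…
i=5: a=3 ⇒ p=4019, q=278
i=6: a=5 ⇒ p=21266, q=1471
i=7: a=2 ⇒ p=46551, q=3220
→ (46551, 3220).  Check: 46551²=2166995601, 209·3220²=2166995600, difference 1.

46551 3220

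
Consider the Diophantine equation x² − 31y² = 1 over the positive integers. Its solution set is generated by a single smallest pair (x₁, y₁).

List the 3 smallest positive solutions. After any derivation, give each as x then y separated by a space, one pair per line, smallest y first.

d=31: √d = [5; 1,1,3,5,3,1,1,10] (ℓ=8, even), read p_7/q_7
k=0  a_k=5  p_k/q_k = 5/1
k=1  a_k=1  p_k/q_k = 6/1
k=2  a_k=1  p_k/q_k = 11/2
k=3  a_k=3  p_k/q_k = 39/7
…
k=6  a_k=1  p_k/q_k = 863/155
k=7  a_k=1  p_k/q_k = 1520/273
(x₁, y₁) = (1520, 273);  1520² − 31·273² = 1 ✓
(x_2, y_2) = (1520·1520 + 31·273·273, 1520·273 + 273·1520) = (4620799, 829920)
(x_3, y_3) = (1520·4620799 + 31·273·829920, 1520·829920 + 273·4620799) = (14047227440, 2522956527)

1520 273
4620799 829920
14047227440 2522956527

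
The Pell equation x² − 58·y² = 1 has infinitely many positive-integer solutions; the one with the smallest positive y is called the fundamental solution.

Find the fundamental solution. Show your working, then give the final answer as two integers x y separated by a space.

19603 2574

√58 = [7; 1,1,1,1,1,1,14, …], period ℓ=7 (odd) → k=13
a_0=7:  p_0=7·1+0=7,  q_0=7·0+1=1
…
a_4=1:  p_4=1·23+15=38,  q_4=1·3+2=5
…
a_6=1:  p_6=1·61+38=99,  q_6=1·8+5=13
a_7=14:  p_7=14·99+61=1447,  q_7=14·13+8=190
a_8=1:  p_8=1·1447+99=1546,  q_8=1·190+13=203
a_9=1:  p_9=1·1546+1447=2993,  q_9=1·203+190=393
a_10=1:  p_10=1·2993+1546=4539,  q_10=1·393+203=596
a_11=1:  p_11=1·4539+2993=7532,  q_11=1·596+393=989
a_12=1:  p_12=1·7532+4539=12071,  q_12=1·989+596=1585
a_13=1:  p_13=1·12071+7532=19603,  q_13=1·1585+989=2574
(x₁, y₁) = (19603, 2574);  19603² − 58·2574² = 1 ✓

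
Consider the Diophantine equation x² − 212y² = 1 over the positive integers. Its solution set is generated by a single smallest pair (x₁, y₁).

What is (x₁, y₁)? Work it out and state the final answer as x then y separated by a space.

66249 4550

√212 = [14; 1,1,3,1,1,…,1,1,28, …], period ℓ=14 (even) → k=13
i=0: a=14 ⇒ p=14, q=1
i=1: a=1 ⇒ p=15, q=1
i=2: a=1 ⇒ p=29, q=2
i=3: a=3 ⇒ p=102, q=7
…
i=5: a=1 ⇒ p=233, q=16
i=6: a=1 ⇒ p=364, q=25
i=7: a=6 ⇒ p=2417, q=166
i=8: a=1 ⇒ p=2781, q=191
i=9: a=1 ⇒ p=5198, q=357
i=10: a=1 ⇒ p=7979, q=548
i=11: a=3 ⇒ p=29135, q=2001
i=12: a=1 ⇒ p=37114, q=2549
i=13: a=1 ⇒ p=66249, q=4550
(x₁, y₁) = (66249, 4550);  66249² − 212·4550² = 1 ✓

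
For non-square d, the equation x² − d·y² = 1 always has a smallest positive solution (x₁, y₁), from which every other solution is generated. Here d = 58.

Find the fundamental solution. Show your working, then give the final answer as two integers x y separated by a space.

√58 = [7; 1,1,1,1,1,1,14, …], period ℓ=7 (odd) → k=13
i=0: a=7 ⇒ p=7, q=1
i=1: a=1 ⇒ p=8, q=1
i=2: a=1 ⇒ p=15, q=2
…
i=6: a=1 ⇒ p=99, q=13
…
i=9: a=1 ⇒ p=2993, q=393
…
i=11: a=1 ⇒ p=7532, q=989
i=12: a=1 ⇒ p=12071, q=1585
i=13: a=1 ⇒ p=19603, q=2574
fundamental: x₁=19603, y₁=2574  (since 384277609 − 58·6625476 = 1)

19603 2574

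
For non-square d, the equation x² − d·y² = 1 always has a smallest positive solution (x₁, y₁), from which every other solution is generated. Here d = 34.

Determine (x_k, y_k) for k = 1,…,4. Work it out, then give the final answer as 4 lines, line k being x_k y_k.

35 6
2449 420
171395 29394
11995201 2057160

√34 = [5; 1,4,1,10, …], period ℓ=4 (even) → k=3
k=0  a_k=5  p_k/q_k = 5/1
k=1  a_k=1  p_k/q_k = 6/1
k=2  a_k=4  p_k/q_k = 29/5
k=3  a_k=1  p_k/q_k = 35/6
(x₁, y₁) = (35, 6);  35² − 34·6² = 1 ✓
k=2:  x_2 = 35·35+34·6·6 = 2449,  y_2 = 35·6+6·35 = 420
k=3:  x_3 = 35·2449+34·6·420 = 171395,  y_3 = 35·420+6·2449 = 29394
k=4:  x_4 = 35·171395+34·6·29394 = 11995201,  y_4 = 35·29394+6·171395 = 2057160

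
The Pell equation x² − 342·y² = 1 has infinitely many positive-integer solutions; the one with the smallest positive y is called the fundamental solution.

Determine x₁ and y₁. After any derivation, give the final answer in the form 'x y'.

37 2

[18; 2,36] for √342; ℓ=2 ⇒ convergent index 1
a_0=18:  p_0=18·1+0=18,  q_0=18·0+1=1
a_1=2:  p_1=2·18+1=37,  q_1=2·1+0=2
→ (37, 2).  Check: 37²=1369, 342·2²=1368, difference 1.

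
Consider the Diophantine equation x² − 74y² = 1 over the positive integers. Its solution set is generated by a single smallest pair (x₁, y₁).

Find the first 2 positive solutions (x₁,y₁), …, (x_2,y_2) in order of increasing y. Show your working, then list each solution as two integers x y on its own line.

3699 430
27365201 3181140

√74 → a₀=8, period (1,1,1,1,16); ℓ=5 odd so k=9
a_0=8:  p_0=8·1+0=8,  q_0=8·0+1=1
a_1=1:  p_1=1·8+1=9,  q_1=1·1+0=1
a_2=1:  p_2=1·9+8=17,  q_2=1·1+1=2
…
a_4=1:  p_4=1·26+17=43,  q_4=1·3+2=5
a_5=16:  p_5=16·43+26=714,  q_5=16·5+3=83
a_6=1:  p_6=1·714+43=757,  q_6=1·83+5=88
…
a_8=1:  p_8=1·1471+757=2228,  q_8=1·171+88=259
a_9=1:  p_9=1·2228+1471=3699,  q_9=1·259+171=430
→ (3699, 430).  Check: 3699²=13682601, 74·430²=13682600, difference 1.
(x_2, y_2) = (3699·3699 + 74·430·430, 3699·430 + 430·3699) = (27365201, 3181140)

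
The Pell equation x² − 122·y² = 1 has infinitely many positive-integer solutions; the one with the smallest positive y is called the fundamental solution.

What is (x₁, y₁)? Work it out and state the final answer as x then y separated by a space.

243 22

[11; 22] for √122; ℓ=1 ⇒ convergent index 1
step 0: (11, 1)  from 11·(1,0) + (0,1)
step 1: (243, 22)  from 22·(11,1) + (1,0)
→ (243, 22).  Check: 243²=59049, 122·22²=59048, difference 1.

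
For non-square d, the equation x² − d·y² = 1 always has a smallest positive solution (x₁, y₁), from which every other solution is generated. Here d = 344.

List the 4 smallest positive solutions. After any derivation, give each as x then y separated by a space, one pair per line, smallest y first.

√344 = [18; 1,1,4,1,3,1,4,1,1,36, …], period ℓ=10 (even) → k=9
step 0: (18, 1)  from 18·(1,0) + (0,1)
…
step 3: (167, 9)  from 4·(37,2) + (19,1)
…
step 5: (779, 42)  from 3·(204,11) + (167,9)
step 6: (983, 53)  from 1·(779,42) + (204,11)
…
step 8: (5694, 307)  from 1·(4711,254) + (983,53)
step 9: (10405, 561)  from 1·(5694,307) + (4711,254)
fundamental: x₁=10405, y₁=561  (since 108264025 − 344·314721 = 1)
n=2: (10405,561)∘(10405,561) = (10405·10405+344·561·561, 10405·561+561·10405) = (216528049,11674410)
n=3: (216528049,11674410)∘(10405,561) = (10405·216528049+344·561·11674410, 10405·11674410+561·216528049) = (4505948689285,242944471539)
n=4: (4505948689285,242944471539)∘(10405,561) = (10405·4505948689285+344·561·242944471539, 10405·242944471539+561·4505948689285) = (93768792007492801,5055674441052180)

10405 561
216528049 11674410
4505948689285 242944471539
93768792007492801 5055674441052180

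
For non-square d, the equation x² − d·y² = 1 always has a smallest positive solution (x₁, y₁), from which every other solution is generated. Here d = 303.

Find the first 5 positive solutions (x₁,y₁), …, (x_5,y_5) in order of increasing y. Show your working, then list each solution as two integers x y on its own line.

2524 145
12741151 731960
64317327724 3694933935
324673857609601 18652025771920
1638953568895938124 94155422401718225

√303 → a₀=17, period (2,2,5,2,2,34); ℓ=6 even so k=5
a_0=17:  p_0=17·1+0=17,  q_0=17·0+1=1
…
a_2=2:  p_2=2·35+17=87,  q_2=2·2+1=5
…
a_4=2:  p_4=2·470+87=1027,  q_4=2·27+5=59
a_5=2:  p_5=2·1027+470=2524,  q_5=2·59+27=145
(x₁, y₁) = (2524, 145);  2524² − 303·145² = 1 ✓
k=2:  x_2 = 2524·2524+303·145·145 = 12741151,  y_2 = 2524·145+145·2524 = 731960
k=3:  x_3 = 2524·12741151+303·145·731960 = 64317327724,  y_3 = 2524·731960+145·12741151 = 3694933935
k=4:  x_4 = 2524·64317327724+303·145·3694933935 = 324673857609601,  y_4 = 2524·3694933935+145·64317327724 = 18652025771920
k=5:  x_5 = 2524·324673857609601+303·145·18652025771920 = 1638953568895938124,  y_5 = 2524·18652025771920+145·324673857609601 = 94155422401718225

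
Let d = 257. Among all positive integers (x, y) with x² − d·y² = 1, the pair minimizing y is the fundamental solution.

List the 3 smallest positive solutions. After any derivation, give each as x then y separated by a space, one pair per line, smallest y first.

[16; 32] for √257; ℓ=1 ⇒ convergent index 1
i=0: a=16 ⇒ p=16, q=1
i=1: a=32 ⇒ p=513, q=32
(x₁, y₁) = (513, 32);  513² − 257·32² = 1 ✓
(x_2, y_2) = (513·513 + 257·32·32, 513·32 + 32·513) = (526337, 32832)
(x_3, y_3) = (513·526337 + 257·32·32832, 513·32832 + 32·526337) = (540021249, 33685600)

513 32
526337 32832
540021249 33685600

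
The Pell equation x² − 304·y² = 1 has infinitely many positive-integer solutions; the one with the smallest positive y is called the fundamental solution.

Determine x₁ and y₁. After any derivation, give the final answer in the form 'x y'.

57799 3315

√304 = [17; 2,3,2,1,1,1,1,1,2,3,2,34, …], period ℓ=12 (even) → k=11
k=0  a_k=17  p_k/q_k = 17/1
…
k=2  a_k=3  p_k/q_k = 122/7
k=3  a_k=2  p_k/q_k = 279/16
…
k=5  a_k=1  p_k/q_k = 680/39
k=6  a_k=1  p_k/q_k = 1081/62
…
k=10  a_k=3  p_k/q_k = 25177/1444
k=11  a_k=2  p_k/q_k = 57799/3315
fundamental: x₁=57799, y₁=3315  (since 3340724401 − 304·10989225 = 1)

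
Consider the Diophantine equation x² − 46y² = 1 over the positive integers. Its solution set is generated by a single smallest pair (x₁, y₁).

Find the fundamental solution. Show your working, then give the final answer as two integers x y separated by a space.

24335 3588

√46 → a₀=6, period (1,3,1,1,2,6,2,1,1,3,1,12); ℓ=12 even so k=11
a_0=6:  p_0=6·1+0=6,  q_0=6·0+1=1
a_1=1:  p_1=1·6+1=7,  q_1=1·1+0=1
…
a_3=1:  p_3=1·27+7=34,  q_3=1·4+1=5
a_4=1:  p_4=1·34+27=61,  q_4=1·5+4=9
a_5=2:  p_5=2·61+34=156,  q_5=2·9+5=23
…
a_7=2:  p_7=2·997+156=2150,  q_7=2·147+23=317
…
a_9=1:  p_9=1·3147+2150=5297,  q_9=1·464+317=781
a_10=3:  p_10=3·5297+3147=19038,  q_10=3·781+464=2807
a_11=1:  p_11=1·19038+5297=24335,  q_11=1·2807+781=3588
→ (24335, 3588).  Check: 24335²=592192225, 46·3588²=592192224, difference 1.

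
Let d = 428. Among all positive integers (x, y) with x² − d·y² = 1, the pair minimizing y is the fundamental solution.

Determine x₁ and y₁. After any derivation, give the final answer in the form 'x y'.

[20; 1,2,4,1,5,10,5,1,4,2,1,40] for √428; ℓ=12 ⇒ convergent index 11
k=0  a_k=20  p_k/q_k = 20/1
k=1  a_k=1  p_k/q_k = 21/1
…
k=4  a_k=1  p_k/q_k = 331/16
…
k=6  a_k=10  p_k/q_k = 19571/946
k=7  a_k=5  p_k/q_k = 99779/4823
k=8  a_k=1  p_k/q_k = 119350/5769
…
k=10  a_k=2  p_k/q_k = 1273708/61567
k=11  a_k=1  p_k/q_k = 1850887/89466
(x₁, y₁) = (1850887, 89466);  1850887² − 428·89466² = 1 ✓

1850887 89466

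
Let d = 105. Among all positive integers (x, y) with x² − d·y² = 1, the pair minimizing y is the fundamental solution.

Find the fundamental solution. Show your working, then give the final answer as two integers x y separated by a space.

41 4

√105 = [10; 4,20, …], period ℓ=2 (even) → k=1
k=0  a_k=10  p_k/q_k = 10/1
k=1  a_k=4  p_k/q_k = 41/4
→ (41, 4).  Check: 41²=1681, 105·4²=1680, difference 1.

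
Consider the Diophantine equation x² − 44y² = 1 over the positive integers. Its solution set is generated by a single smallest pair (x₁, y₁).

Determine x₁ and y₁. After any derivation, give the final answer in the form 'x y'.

199 30

d=44: √d = [6; 1,1,1,2,1,1,1,12] (ℓ=8, even), read p_7/q_7
i=0: a=6 ⇒ p=6, q=1
i=1: a=1 ⇒ p=7, q=1
…
i=6: a=1 ⇒ p=126, q=19
i=7: a=1 ⇒ p=199, q=30
(x₁, y₁) = (199, 30);  199² − 44·30² = 1 ✓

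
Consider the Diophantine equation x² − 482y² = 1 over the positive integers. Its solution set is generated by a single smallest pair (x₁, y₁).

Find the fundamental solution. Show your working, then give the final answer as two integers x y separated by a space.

483 22

d=482: √d = [21; 1,20,1,42] (ℓ=4, even), read p_3/q_3
i=0: a=21 ⇒ p=21, q=1
i=1: a=1 ⇒ p=22, q=1
i=2: a=20 ⇒ p=461, q=21
i=3: a=1 ⇒ p=483, q=22
→ (483, 22).  Check: 483²=233289, 482·22²=233288, difference 1.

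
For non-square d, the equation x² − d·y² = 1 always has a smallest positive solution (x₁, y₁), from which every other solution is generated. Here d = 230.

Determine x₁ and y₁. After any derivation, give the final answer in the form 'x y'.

91 6

d=230: √d = [15; 6,30] (ℓ=2, even), read p_1/q_1
k=0  a_k=15  p_k/q_k = 15/1
k=1  a_k=6  p_k/q_k = 91/6
fundamental: x₁=91, y₁=6  (since 8281 − 230·36 = 1)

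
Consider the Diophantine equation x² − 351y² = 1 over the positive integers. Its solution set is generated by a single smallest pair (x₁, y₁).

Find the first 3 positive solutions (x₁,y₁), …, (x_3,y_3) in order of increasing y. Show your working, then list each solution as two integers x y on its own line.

62425 3332
7793761249 416000200
973051091875225 51937624966668

[18; 1,2,1,3,2,2,2,3,1,2,1,36] for √351; ℓ=12 ⇒ convergent index 11
step 0: (18, 1)  from 18·(1,0) + (0,1)
…
step 2: (56, 3)  from 2·(19,1) + (18,1)
…
step 4: (281, 15)  from 3·(75,4) + (56,3)
…
step 6: (1555, 83)  from 2·(637,34) + (281,15)
step 7: (3747, 200)  from 2·(1555,83) + (637,34)
step 8: (12796, 683)  from 3·(3747,200) + (1555,83)
step 9: (16543, 883)  from 1·(12796,683) + (3747,200)
step 10: (45882, 2449)  from 2·(16543,883) + (12796,683)
step 11: (62425, 3332)  from 1·(45882,2449) + (16543,883)
(x₁, y₁) = (62425, 3332);  62425² − 351·3332² = 1 ✓
(x_2, y_2) = (62425·62425 + 351·3332·3332, 62425·3332 + 3332·62425) = (7793761249, 416000200)
(x_3, y_3) = (62425·7793761249 + 351·3332·416000200, 62425·416000200 + 3332·7793761249) = (973051091875225, 51937624966668)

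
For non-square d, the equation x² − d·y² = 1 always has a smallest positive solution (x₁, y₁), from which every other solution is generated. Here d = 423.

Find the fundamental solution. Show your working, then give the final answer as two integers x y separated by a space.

4607 224

√423 = [20; 1,1,3,4,3,1,1,40, …], period ℓ=8 (even) → k=7
k=0  a_k=20  p_k/q_k = 20/1
k=1  a_k=1  p_k/q_k = 21/1
k=2  a_k=1  p_k/q_k = 41/2
…
k=5  a_k=3  p_k/q_k = 1995/97
k=6  a_k=1  p_k/q_k = 2612/127
k=7  a_k=1  p_k/q_k = 4607/224
→ (4607, 224).  Check: 4607²=21224449, 423·224²=21224448, difference 1.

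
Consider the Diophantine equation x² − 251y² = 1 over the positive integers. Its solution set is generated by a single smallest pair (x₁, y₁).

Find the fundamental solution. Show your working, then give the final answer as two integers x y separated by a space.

√251 = [15; 1,5,2,1,2,…,5,1,30, …], period ℓ=14 (even) → k=13
k=0  a_k=15  p_k/q_k = 15/1
…
k=2  a_k=5  p_k/q_k = 95/6
k=3  a_k=2  p_k/q_k = 206/13
…
k=12  a_k=5  p_k/q_k = 3097857/195535
k=13  a_k=1  p_k/q_k = 3674890/231957
(x₁, y₁) = (3674890, 231957);  3674890² − 251·231957² = 1 ✓

3674890 231957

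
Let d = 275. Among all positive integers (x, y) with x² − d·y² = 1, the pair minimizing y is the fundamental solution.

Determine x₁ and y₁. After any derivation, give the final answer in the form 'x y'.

√275 → a₀=16, period (1,1,2,1,1,32); ℓ=6 even so k=5
k=0  a_k=16  p_k/q_k = 16/1
k=1  a_k=1  p_k/q_k = 17/1
k=2  a_k=1  p_k/q_k = 33/2
…
k=4  a_k=1  p_k/q_k = 116/7
k=5  a_k=1  p_k/q_k = 199/12
(x₁, y₁) = (199, 12);  199² − 275·12² = 1 ✓

199 12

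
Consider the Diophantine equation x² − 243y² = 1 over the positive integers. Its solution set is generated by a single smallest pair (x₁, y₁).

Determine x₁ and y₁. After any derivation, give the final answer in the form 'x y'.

√243 = [15; 1,1,2,3,15,3,2,1,1,30, …], period ℓ=10 (even) → k=9
i=0: a=15 ⇒ p=15, q=1
…
i=2: a=1 ⇒ p=31, q=2
i=3: a=2 ⇒ p=78, q=5
i=4: a=3 ⇒ p=265, q=17
i=5: a=15 ⇒ p=4053, q=260
i=6: a=3 ⇒ p=12424, q=797
…
i=8: a=1 ⇒ p=41325, q=2651
i=9: a=1 ⇒ p=70226, q=4505
→ (70226, 4505).  Check: 70226²=4931691076, 243·4505²=4931691075, difference 1.

70226 4505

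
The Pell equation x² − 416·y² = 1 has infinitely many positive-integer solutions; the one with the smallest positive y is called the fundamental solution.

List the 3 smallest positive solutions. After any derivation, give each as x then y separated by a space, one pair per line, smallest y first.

5201 255
54100801 2652510
562756526801 27591408765

[20; 2,1,1,9,1,1,2,40] for √416; ℓ=8 ⇒ convergent index 7
a_0=20:  p_0=20·1+0=20,  q_0=20·0+1=1
a_1=2:  p_1=2·20+1=41,  q_1=2·1+0=2
a_2=1:  p_2=1·41+20=61,  q_2=1·2+1=3
a_3=1:  p_3=1·61+41=102,  q_3=1·3+2=5
a_4=9:  p_4=9·102+61=979,  q_4=9·5+3=48
…
a_6=1:  p_6=1·1081+979=2060,  q_6=1·53+48=101
a_7=2:  p_7=2·2060+1081=5201,  q_7=2·101+53=255
fundamental: x₁=5201, y₁=255  (since 27050401 − 416·65025 = 1)
k=2:  x_2 = 5201·5201+416·255·255 = 54100801,  y_2 = 5201·255+255·5201 = 2652510
k=3:  x_3 = 5201·54100801+416·255·2652510 = 562756526801,  y_3 = 5201·2652510+255·54100801 = 27591408765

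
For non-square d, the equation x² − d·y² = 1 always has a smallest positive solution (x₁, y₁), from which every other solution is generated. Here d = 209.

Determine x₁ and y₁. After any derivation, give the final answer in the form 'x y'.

[14; 2,5,3,2,3,5,2,28] for √209; ℓ=8 ⇒ convergent index 7
step 0: (14, 1)  from 14·(1,0) + (0,1)
step 1: (29, 2)  from 2·(14,1) + (1,0)
…
step 3: (506, 35)  from 3·(159,11) + (29,2)
step 4: (1171, 81)  from 2·(506,35) + (159,11)
step 5: (4019, 278)  from 3·(1171,81) + (506,35)
step 6: (21266, 1471)  from 5·(4019,278) + (1171,81)
step 7: (46551, 3220)  from 2·(21266,1471) + (4019,278)
fundamental: x₁=46551, y₁=3220  (since 2166995601 − 209·10368400 = 1)

46551 3220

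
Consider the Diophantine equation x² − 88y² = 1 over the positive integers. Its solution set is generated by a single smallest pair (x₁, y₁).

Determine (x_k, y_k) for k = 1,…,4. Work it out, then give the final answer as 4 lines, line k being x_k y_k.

d=88: √d = [9; 2,1,1,1,2,18] (ℓ=6, even), read p_5/q_5
i=0: a=9 ⇒ p=9, q=1
i=1: a=2 ⇒ p=19, q=2
i=2: a=1 ⇒ p=28, q=3
i=3: a=1 ⇒ p=47, q=5
i=4: a=1 ⇒ p=75, q=8
i=5: a=2 ⇒ p=197, q=21
→ (197, 21).  Check: 197²=38809, 88·21²=38808, difference 1.
(197+21√88)^2 = 77617 + 8274√88
(197+21√88)^3 = 30580901 + 3259935√88
(197+21√88)^4 = 12048797377 + 1284406116√88

197 21
77617 8274
30580901 3259935
12048797377 1284406116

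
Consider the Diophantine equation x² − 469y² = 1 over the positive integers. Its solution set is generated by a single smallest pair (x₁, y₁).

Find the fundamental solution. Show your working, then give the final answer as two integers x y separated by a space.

[21; 1,1,1,10,6,10,1,1,1,42] for √469; ℓ=10 ⇒ convergent index 9
a_0=21:  p_0=21·1+0=21,  q_0=21·0+1=1
…
a_2=1:  p_2=1·22+21=43,  q_2=1·1+1=2
a_3=1:  p_3=1·43+22=65,  q_3=1·2+1=3
…
a_6=10:  p_6=10·4223+693=42923,  q_6=10·195+32=1982
a_7=1:  p_7=1·42923+4223=47146,  q_7=1·1982+195=2177
a_8=1:  p_8=1·47146+42923=90069,  q_8=1·2177+1982=4159
a_9=1:  p_9=1·90069+47146=137215,  q_9=1·4159+2177=6336
→ (137215, 6336).  Check: 137215²=18827956225, 469·6336²=18827956224, difference 1.

137215 6336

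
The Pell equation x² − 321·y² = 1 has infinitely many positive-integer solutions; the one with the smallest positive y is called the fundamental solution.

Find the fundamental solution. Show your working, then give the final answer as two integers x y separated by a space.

215 12

d=321: √d = [17; 1,10,1,34] (ℓ=4, even), read p_3/q_3
a_0=17:  p_0=17·1+0=17,  q_0=17·0+1=1
…
a_2=10:  p_2=10·18+17=197,  q_2=10·1+1=11
a_3=1:  p_3=1·197+18=215,  q_3=1·11+1=12
(x₁, y₁) = (215, 12);  215² − 321·12² = 1 ✓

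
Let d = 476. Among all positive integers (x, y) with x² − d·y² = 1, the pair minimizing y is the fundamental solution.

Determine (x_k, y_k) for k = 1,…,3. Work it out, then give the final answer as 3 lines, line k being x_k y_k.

[21; 1,4,2,10,2,4,1,42] for √476; ℓ=8 ⇒ convergent index 7
k=0  a_k=21  p_k/q_k = 21/1
…
k=4  a_k=10  p_k/q_k = 2509/115
…
k=6  a_k=4  p_k/q_k = 23541/1079
k=7  a_k=1  p_k/q_k = 28799/1320
→ (28799, 1320).  Check: 28799²=829382401, 476·1320²=829382400, difference 1.
n=2: (28799,1320)∘(28799,1320) = (28799·28799+476·1320·1320, 28799·1320+1320·28799) = (1658764801,76029360)
n=3: (1658764801,76029360)∘(28799,1320) = (28799·1658764801+476·1320·76029360, 28799·76029360+1320·1658764801) = (95541534979199,4379139075960)

28799 1320
1658764801 76029360
95541534979199 4379139075960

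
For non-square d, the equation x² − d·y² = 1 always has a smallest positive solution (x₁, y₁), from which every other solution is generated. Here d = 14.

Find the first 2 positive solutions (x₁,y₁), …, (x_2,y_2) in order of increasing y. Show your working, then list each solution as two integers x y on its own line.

√14 = [3; 1,2,1,6, …], period ℓ=4 (even) → k=3
step 0: (3, 1)  from 3·(1,0) + (0,1)
…
step 2: (11, 3)  from 2·(4,1) + (3,1)
step 3: (15, 4)  from 1·(11,3) + (4,1)
(x₁, y₁) = (15, 4);  15² − 14·4² = 1 ✓
(x_2, y_2) = (15·15 + 14·4·4, 15·4 + 4·15) = (449, 120)

15 4
449 120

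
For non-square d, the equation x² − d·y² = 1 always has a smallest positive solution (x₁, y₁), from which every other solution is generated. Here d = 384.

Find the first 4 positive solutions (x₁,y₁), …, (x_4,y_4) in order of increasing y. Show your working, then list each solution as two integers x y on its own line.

4801 245
46099201 2352490
442644523201 22588608735
4250272665676801 216895818720980

d=384: √d = [19; 1,1,2,9,2,1,1,38] (ℓ=8, even), read p_7/q_7
step 0: (19, 1)  from 19·(1,0) + (0,1)
step 1: (20, 1)  from 1·(19,1) + (1,0)
step 2: (39, 2)  from 1·(20,1) + (19,1)
step 3: (98, 5)  from 2·(39,2) + (20,1)
step 4: (921, 47)  from 9·(98,5) + (39,2)
step 5: (1940, 99)  from 2·(921,47) + (98,5)
step 6: (2861, 146)  from 1·(1940,99) + (921,47)
step 7: (4801, 245)  from 1·(2861,146) + (1940,99)
→ (4801, 245).  Check: 4801²=23049601, 384·245²=23049600, difference 1.
k=2:  x_2 = 4801·4801+384·245·245 = 46099201,  y_2 = 4801·245+245·4801 = 2352490
k=3:  x_3 = 4801·46099201+384·245·2352490 = 442644523201,  y_3 = 4801·2352490+245·46099201 = 22588608735
k=4:  x_4 = 4801·442644523201+384·245·22588608735 = 4250272665676801,  y_4 = 4801·22588608735+245·442644523201 = 216895818720980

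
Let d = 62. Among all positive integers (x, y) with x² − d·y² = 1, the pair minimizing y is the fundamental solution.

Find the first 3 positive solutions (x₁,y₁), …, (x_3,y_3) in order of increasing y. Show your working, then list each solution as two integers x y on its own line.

63 8
7937 1008
999999 127000

√62 → a₀=7, period (1,6,1,14); ℓ=4 even so k=3
a_0=7:  p_0=7·1+0=7,  q_0=7·0+1=1
…
a_2=6:  p_2=6·8+7=55,  q_2=6·1+1=7
a_3=1:  p_3=1·55+8=63,  q_3=1·7+1=8
→ (63, 8).  Check: 63²=3969, 62·8²=3968, difference 1.
(63+8√62)^2 = 7937 + 1008√62
(63+8√62)^3 = 999999 + 127000√62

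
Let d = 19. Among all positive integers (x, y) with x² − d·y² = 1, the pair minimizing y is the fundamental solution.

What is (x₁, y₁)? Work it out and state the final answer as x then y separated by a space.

170 39

√19 → a₀=4, period (2,1,3,1,2,8); ℓ=6 even so k=5
step 0: (4, 1)  from 4·(1,0) + (0,1)
step 1: (9, 2)  from 2·(4,1) + (1,0)
step 2: (13, 3)  from 1·(9,2) + (4,1)
step 3: (48, 11)  from 3·(13,3) + (9,2)
step 4: (61, 14)  from 1·(48,11) + (13,3)
step 5: (170, 39)  from 2·(61,14) + (48,11)
fundamental: x₁=170, y₁=39  (since 28900 − 19·1521 = 1)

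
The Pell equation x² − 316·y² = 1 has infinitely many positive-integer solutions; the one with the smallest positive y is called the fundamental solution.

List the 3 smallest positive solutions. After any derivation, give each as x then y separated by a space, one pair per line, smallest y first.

12799 720
327628801 18430560
8386642035199 471785474160

[17; 1,3,2,8,2,3,1,34] for √316; ℓ=8 ⇒ convergent index 7
step 0: (17, 1)  from 17·(1,0) + (0,1)
step 1: (18, 1)  from 1·(17,1) + (1,0)
step 2: (71, 4)  from 3·(18,1) + (17,1)
…
step 4: (1351, 76)  from 8·(160,9) + (71,4)
step 5: (2862, 161)  from 2·(1351,76) + (160,9)
step 6: (9937, 559)  from 3·(2862,161) + (1351,76)
step 7: (12799, 720)  from 1·(9937,559) + (2862,161)
→ (12799, 720).  Check: 12799²=163814401, 316·720²=163814400, difference 1.
(12799+720√316)^2 = 327628801 + 18430560√316
(12799+720√316)^3 = 8386642035199 + 471785474160√316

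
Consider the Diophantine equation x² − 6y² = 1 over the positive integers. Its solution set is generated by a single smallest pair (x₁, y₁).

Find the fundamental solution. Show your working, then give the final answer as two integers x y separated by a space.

5 2

√6 = [2; 2,4, …], period ℓ=2 (even) → k=1
i=0: a=2 ⇒ p=2, q=1
i=1: a=2 ⇒ p=5, q=2
(x₁, y₁) = (5, 2);  5² − 6·2² = 1 ✓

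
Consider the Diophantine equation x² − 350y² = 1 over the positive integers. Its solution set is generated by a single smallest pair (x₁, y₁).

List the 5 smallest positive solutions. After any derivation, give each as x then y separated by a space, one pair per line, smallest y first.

d=350: √d = [18; 1,2,2,2,1,36] (ℓ=6, even), read p_5/q_5
i=0: a=18 ⇒ p=18, q=1
i=1: a=1 ⇒ p=19, q=1
…
i=4: a=2 ⇒ p=318, q=17
i=5: a=1 ⇒ p=449, q=24
(x₁, y₁) = (449, 24);  449² − 350·24² = 1 ✓
(x_2, y_2) = (449·449 + 350·24·24, 449·24 + 24·449) = (403201, 21552)
(x_3, y_3) = (449·403201 + 350·24·21552, 449·21552 + 24·403201) = (362074049, 19353672)
(x_4, y_4) = (449·362074049 + 350·24·19353672, 449·19353672 + 24·362074049) = (325142092801, 17379575904)
(x_5, y_5) = (449·325142092801 + 350·24·17379575904, 449·17379575904 + 24·325142092801) = (291977237261249, 15606839808120)

449 24
403201 21552
362074049 19353672
325142092801 17379575904
291977237261249 15606839808120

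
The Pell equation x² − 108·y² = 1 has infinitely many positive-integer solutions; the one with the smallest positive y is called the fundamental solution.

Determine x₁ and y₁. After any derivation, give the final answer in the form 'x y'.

1351 130

[10; 2,1,1,4,1,1,2,20] for √108; ℓ=8 ⇒ convergent index 7
k=0  a_k=10  p_k/q_k = 10/1
…
k=4  a_k=4  p_k/q_k = 239/23
…
k=6  a_k=1  p_k/q_k = 530/51
k=7  a_k=2  p_k/q_k = 1351/130
(x₁, y₁) = (1351, 130);  1351² − 108·130² = 1 ✓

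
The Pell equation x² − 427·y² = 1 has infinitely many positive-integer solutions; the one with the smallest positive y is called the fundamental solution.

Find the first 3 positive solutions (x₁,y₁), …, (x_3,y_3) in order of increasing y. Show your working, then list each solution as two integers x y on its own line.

62 3
7687 372
953126 46125

[20; 1,1,1,40] for √427; ℓ=4 ⇒ convergent index 3
k=0  a_k=20  p_k/q_k = 20/1
k=1  a_k=1  p_k/q_k = 21/1
k=2  a_k=1  p_k/q_k = 41/2
k=3  a_k=1  p_k/q_k = 62/3
→ (62, 3).  Check: 62²=3844, 427·3²=3843, difference 1.
n=2: (62,3)∘(62,3) = (62·62+427·3·3, 62·3+3·62) = (7687,372)
n=3: (7687,372)∘(62,3) = (62·7687+427·3·372, 62·372+3·7687) = (953126,46125)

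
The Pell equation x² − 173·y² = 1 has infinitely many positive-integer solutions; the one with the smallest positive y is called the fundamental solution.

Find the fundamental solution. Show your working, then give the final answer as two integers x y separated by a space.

2499849 190060

√173 → a₀=13, period (6,1,1,6,26); ℓ=5 odd so k=9
a_0=13:  p_0=13·1+0=13,  q_0=13·0+1=1
a_1=6:  p_1=6·13+1=79,  q_1=6·1+0=6
…
a_3=1:  p_3=1·92+79=171,  q_3=1·7+6=13
a_4=6:  p_4=6·171+92=1118,  q_4=6·13+7=85
a_5=26:  p_5=26·1118+171=29239,  q_5=26·85+13=2223
a_6=6:  p_6=6·29239+1118=176552,  q_6=6·2223+85=13423
a_7=1:  p_7=1·176552+29239=205791,  q_7=1·13423+2223=15646
a_8=1:  p_8=1·205791+176552=382343,  q_8=1·15646+13423=29069
a_9=6:  p_9=6·382343+205791=2499849,  q_9=6·29069+15646=190060
fundamental: x₁=2499849, y₁=190060  (since 6249245022801 − 173·36122803600 = 1)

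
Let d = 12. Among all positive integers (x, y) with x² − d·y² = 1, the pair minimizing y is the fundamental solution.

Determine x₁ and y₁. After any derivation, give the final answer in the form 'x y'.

7 2

[3; 2,6] for √12; ℓ=2 ⇒ convergent index 1
i=0: a=3 ⇒ p=3, q=1
i=1: a=2 ⇒ p=7, q=2
(x₁, y₁) = (7, 2);  7² − 12·2² = 1 ✓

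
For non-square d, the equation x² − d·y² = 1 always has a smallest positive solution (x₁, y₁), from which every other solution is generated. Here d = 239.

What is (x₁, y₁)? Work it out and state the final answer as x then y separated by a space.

6195120 400729

√239 = [15; 2,5,1,2,4,15,4,2,1,5,2,30, …], period ℓ=12 (even) → k=11
k=0  a_k=15  p_k/q_k = 15/1
k=1  a_k=2  p_k/q_k = 31/2
…
k=4  a_k=2  p_k/q_k = 572/37
…
k=8  a_k=2  p_k/q_k = 346141/22390
k=9  a_k=1  p_k/q_k = 500258/32359
k=10  a_k=5  p_k/q_k = 2847431/184185
k=11  a_k=2  p_k/q_k = 6195120/400729
fundamental: x₁=6195120, y₁=400729  (since 38379511814400 − 239·160583731441 = 1)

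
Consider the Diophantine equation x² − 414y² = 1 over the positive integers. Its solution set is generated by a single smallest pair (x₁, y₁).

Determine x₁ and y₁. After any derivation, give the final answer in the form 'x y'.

24335 1196

√414 = [20; 2,1,7,2,7,1,2,40, …], period ℓ=8 (even) → k=7
i=0: a=20 ⇒ p=20, q=1
i=1: a=2 ⇒ p=41, q=2
i=2: a=1 ⇒ p=61, q=3
…
i=4: a=2 ⇒ p=997, q=49
…
i=6: a=1 ⇒ p=8444, q=415
i=7: a=2 ⇒ p=24335, q=1196
→ (24335, 1196).  Check: 24335²=592192225, 414·1196²=592192224, difference 1.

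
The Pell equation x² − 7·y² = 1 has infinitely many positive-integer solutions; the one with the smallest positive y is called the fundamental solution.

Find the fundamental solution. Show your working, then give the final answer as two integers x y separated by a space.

8 3

[2; 1,1,1,4] for √7; ℓ=4 ⇒ convergent index 3
a_0=2:  p_0=2·1+0=2,  q_0=2·0+1=1
a_1=1:  p_1=1·2+1=3,  q_1=1·1+0=1
a_2=1:  p_2=1·3+2=5,  q_2=1·1+1=2
a_3=1:  p_3=1·5+3=8,  q_3=1·2+1=3
(x₁, y₁) = (8, 3);  8² − 7·3² = 1 ✓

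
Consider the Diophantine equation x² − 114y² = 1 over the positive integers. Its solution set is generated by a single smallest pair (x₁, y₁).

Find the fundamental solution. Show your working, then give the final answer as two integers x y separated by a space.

√114 = [10; 1,2,10,2,1,20, …], period ℓ=6 (even) → k=5
step 0: (10, 1)  from 10·(1,0) + (0,1)
step 1: (11, 1)  from 1·(10,1) + (1,0)
step 2: (32, 3)  from 2·(11,1) + (10,1)
…
step 4: (694, 65)  from 2·(331,31) + (32,3)
step 5: (1025, 96)  from 1·(694,65) + (331,31)
fundamental: x₁=1025, y₁=96  (since 1050625 − 114·9216 = 1)

1025 96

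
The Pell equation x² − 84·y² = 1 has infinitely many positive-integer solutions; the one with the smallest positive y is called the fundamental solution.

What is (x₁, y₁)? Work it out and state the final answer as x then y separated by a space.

d=84: √d = [9; 6,18] (ℓ=2, even), read p_1/q_1
step 0: (9, 1)  from 9·(1,0) + (0,1)
step 1: (55, 6)  from 6·(9,1) + (1,0)
fundamental: x₁=55, y₁=6  (since 3025 − 84·36 = 1)

55 6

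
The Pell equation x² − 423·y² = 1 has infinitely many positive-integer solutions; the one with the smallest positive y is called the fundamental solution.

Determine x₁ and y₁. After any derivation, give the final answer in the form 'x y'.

4607 224

√423 → a₀=20, period (1,1,3,4,3,1,1,40); ℓ=8 even so k=7
k=0  a_k=20  p_k/q_k = 20/1
k=1  a_k=1  p_k/q_k = 21/1
k=2  a_k=1  p_k/q_k = 41/2
k=3  a_k=3  p_k/q_k = 144/7
k=4  a_k=4  p_k/q_k = 617/30
…
k=6  a_k=1  p_k/q_k = 2612/127
k=7  a_k=1  p_k/q_k = 4607/224
→ (4607, 224).  Check: 4607²=21224449, 423·224²=21224448, difference 1.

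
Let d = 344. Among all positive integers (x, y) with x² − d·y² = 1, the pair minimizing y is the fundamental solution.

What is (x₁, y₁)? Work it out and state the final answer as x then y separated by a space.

10405 561

d=344: √d = [18; 1,1,4,1,3,1,4,1,1,36] (ℓ=10, even), read p_9/q_9
step 0: (18, 1)  from 18·(1,0) + (0,1)
…
step 5: (779, 42)  from 3·(204,11) + (167,9)
…
step 8: (5694, 307)  from 1·(4711,254) + (983,53)
step 9: (10405, 561)  from 1·(5694,307) + (4711,254)
(x₁, y₁) = (10405, 561);  10405² − 344·561² = 1 ✓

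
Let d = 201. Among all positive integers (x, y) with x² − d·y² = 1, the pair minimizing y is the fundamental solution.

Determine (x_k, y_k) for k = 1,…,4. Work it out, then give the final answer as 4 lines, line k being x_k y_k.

[14; 5,1,1,1,2,…,1,5,28] for √201; ℓ=14 ⇒ convergent index 13
i=0: a=14 ⇒ p=14, q=1
i=1: a=5 ⇒ p=71, q=5
i=2: a=1 ⇒ p=85, q=6
i=3: a=1 ⇒ p=156, q=11
…
i=6: a=1 ⇒ p=879, q=62
…
i=9: a=2 ⇒ p=24768, q=1747
…
i=11: a=1 ⇒ p=58085, q=4097
i=12: a=1 ⇒ p=91402, q=6447
i=13: a=5 ⇒ p=515095, q=36332
(x₁, y₁) = (515095, 36332);  515095² − 201·36332² = 1 ✓
k=2:  x_2 = 515095·515095+201·36332·36332 = 530645718049,  y_2 = 515095·36332+36332·515095 = 37428863080
k=3:  x_3 = 515095·530645718049+201·36332·37428863080 = 546665912276384215,  y_3 = 515095·37428863080+36332·530645718049 = 38558840456348868
k=4:  x_4 = 515095·546665912276384215+201·36332·38558840456348868 = 563169756167477608732801,  y_4 = 515095·38558840456348868+36332·546665912276384215 = 39722931849688611461840

515095 36332
530645718049 37428863080
546665912276384215 38558840456348868
563169756167477608732801 39722931849688611461840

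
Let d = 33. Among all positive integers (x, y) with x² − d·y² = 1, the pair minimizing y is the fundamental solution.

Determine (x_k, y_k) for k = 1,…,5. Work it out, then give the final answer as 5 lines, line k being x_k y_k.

23 4
1057 184
48599 8460
2234497 388976
102738263 17884436

d=33: √d = [5; 1,2,1,10] (ℓ=4, even), read p_3/q_3
i=0: a=5 ⇒ p=5, q=1
i=1: a=1 ⇒ p=6, q=1
i=2: a=2 ⇒ p=17, q=3
i=3: a=1 ⇒ p=23, q=4
(x₁, y₁) = (23, 4);  23² − 33·4² = 1 ✓
k=2:  x_2 = 23·23+33·4·4 = 1057,  y_2 = 23·4+4·23 = 184
k=3:  x_3 = 23·1057+33·4·184 = 48599,  y_3 = 23·184+4·1057 = 8460
k=4:  x_4 = 23·48599+33·4·8460 = 2234497,  y_4 = 23·8460+4·48599 = 388976
k=5:  x_5 = 23·2234497+33·4·388976 = 102738263,  y_5 = 23·388976+4·2234497 = 17884436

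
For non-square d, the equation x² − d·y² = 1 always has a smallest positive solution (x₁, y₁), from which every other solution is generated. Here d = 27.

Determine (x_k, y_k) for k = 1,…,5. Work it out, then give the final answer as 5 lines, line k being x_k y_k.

d=27: √d = [5; 5,10] (ℓ=2, even), read p_1/q_1
step 0: (5, 1)  from 5·(1,0) + (0,1)
step 1: (26, 5)  from 5·(5,1) + (1,0)
(x₁, y₁) = (26, 5);  26² − 27·5² = 1 ✓
(26+5√27)^2 = 1351 + 260√27
(26+5√27)^3 = 70226 + 13515√27
(26+5√27)^4 = 3650401 + 702520√27
(26+5√27)^5 = 189750626 + 36517525√27

26 5
1351 260
70226 13515
3650401 702520
189750626 36517525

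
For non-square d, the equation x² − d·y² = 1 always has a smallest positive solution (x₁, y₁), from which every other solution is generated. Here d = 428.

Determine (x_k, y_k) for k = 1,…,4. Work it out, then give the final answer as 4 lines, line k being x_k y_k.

d=428: √d = [20; 1,2,4,1,5,10,5,1,4,2,1,40] (ℓ=12, even), read p_11/q_11
step 0: (20, 1)  from 20·(1,0) + (0,1)
…
step 7: (99779, 4823)  from 5·(19571,946) + (1924,93)
…
step 10: (1273708, 61567)  from 2·(577179,27899) + (119350,5769)
step 11: (1850887, 89466)  from 1·(1273708,61567) + (577179,27899)
(x₁, y₁) = (1850887, 89466);  1850887² − 428·89466² = 1 ✓
n=2: (1850887,89466)∘(1850887,89466) = (1850887·1850887+428·89466·89466, 1850887·89466+89466·1850887) = (6851565373537,331182912684)
n=3: (6851565373537,331182912684)∘(1850887,89466) = (1850887·6851565373537+428·89466·331182912684, 1850887·331182912684+89466·6851565373537) = (25362946559057703751,1225964295417811950)
n=4: (25362946559057703751,1225964295417811950)∘(1850887,89466) = (1850887·25362946559057703751+428·89466·1225964295417811950, 1850887·1225964295417811950+89466·25362946559057703751) = (93887896135702420679780737,4538242753705644230486616)

1850887 89466
6851565373537 331182912684
25362946559057703751 1225964295417811950
93887896135702420679780737 4538242753705644230486616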